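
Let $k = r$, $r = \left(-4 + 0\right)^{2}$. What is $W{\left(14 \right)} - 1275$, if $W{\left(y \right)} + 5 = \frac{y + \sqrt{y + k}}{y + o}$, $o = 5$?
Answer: $- \frac{24306}{19} + \frac{\sqrt{30}}{19} \approx -1279.0$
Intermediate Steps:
$r = 16$ ($r = \left(-4\right)^{2} = 16$)
$k = 16$
$W{\left(y \right)} = -5 + \frac{y + \sqrt{16 + y}}{5 + y}$ ($W{\left(y \right)} = -5 + \frac{y + \sqrt{y + 16}}{y + 5} = -5 + \frac{y + \sqrt{16 + y}}{5 + y}$)
$W{\left(14 \right)} - 1275 = \frac{-25 + \sqrt{16 + 14} - 56}{5 + 14} - 1275 = \frac{-25 + \sqrt{30} - 56}{19} - 1275 = \frac{-81 + \sqrt{30}}{19} - 1275 = \left(- \frac{81}{19} + \frac{\sqrt{30}}{19}\right) - 1275 = - \frac{24306}{19} + \frac{\sqrt{30}}{19}$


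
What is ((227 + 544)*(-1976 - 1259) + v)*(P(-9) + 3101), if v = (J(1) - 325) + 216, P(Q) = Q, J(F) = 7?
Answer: -7712335404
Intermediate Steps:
v = -102 (v = (7 - 325) + 216 = -318 + 216 = -102)
((227 + 544)*(-1976 - 1259) + v)*(P(-9) + 3101) = ((227 + 544)*(-1976 - 1259) - 102)*(-9 + 3101) = (771*(-3235) - 102)*3092 = (-2494185 - 102)*3092 = -2494287*3092 = -7712335404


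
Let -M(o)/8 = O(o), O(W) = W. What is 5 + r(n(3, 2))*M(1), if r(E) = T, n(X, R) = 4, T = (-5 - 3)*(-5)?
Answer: -315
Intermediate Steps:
T = 40 (T = -8*(-5) = 40)
M(o) = -8*o
r(E) = 40
5 + r(n(3, 2))*M(1) = 5 + 40*(-8*1) = 5 + 40*(-8) = 5 - 320 = -315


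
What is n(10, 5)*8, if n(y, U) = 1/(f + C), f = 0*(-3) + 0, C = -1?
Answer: -8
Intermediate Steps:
f = 0 (f = 0 + 0 = 0)
n(y, U) = -1 (n(y, U) = 1/(0 - 1) = 1/(-1) = -1)
n(10, 5)*8 = -1*8 = -8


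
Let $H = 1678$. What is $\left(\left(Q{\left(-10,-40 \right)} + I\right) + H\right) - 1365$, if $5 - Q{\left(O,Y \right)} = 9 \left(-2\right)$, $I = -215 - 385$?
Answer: $-264$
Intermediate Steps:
$I = -600$
$Q{\left(O,Y \right)} = 23$ ($Q{\left(O,Y \right)} = 5 - 9 \left(-2\right) = 5 - -18 = 5 + 18 = 23$)
$\left(\left(Q{\left(-10,-40 \right)} + I\right) + H\right) - 1365 = \left(\left(23 - 600\right) + 1678\right) - 1365 = \left(-577 + 1678\right) - 1365 = 1101 - 1365 = -264$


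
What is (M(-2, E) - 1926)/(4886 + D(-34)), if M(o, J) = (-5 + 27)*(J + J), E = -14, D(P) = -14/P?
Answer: -43214/83069 ≈ -0.52022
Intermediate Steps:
M(o, J) = 44*J (M(o, J) = 22*(2*J) = 44*J)
(M(-2, E) - 1926)/(4886 + D(-34)) = (44*(-14) - 1926)/(4886 - 14/(-34)) = (-616 - 1926)/(4886 - 14*(-1/34)) = -2542/(4886 + 7/17) = -2542/83069/17 = -2542*17/83069 = -43214/83069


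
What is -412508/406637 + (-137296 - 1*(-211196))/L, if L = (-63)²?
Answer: 4059032864/230563179 ≈ 17.605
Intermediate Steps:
L = 3969
-412508/406637 + (-137296 - 1*(-211196))/L = -412508/406637 + (-137296 - 1*(-211196))/3969 = -412508*1/406637 + (-137296 + 211196)*(1/3969) = -412508/406637 + 73900*(1/3969) = -412508/406637 + 73900/3969 = 4059032864/230563179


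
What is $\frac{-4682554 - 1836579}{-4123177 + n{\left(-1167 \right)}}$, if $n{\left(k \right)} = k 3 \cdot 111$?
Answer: $\frac{6519133}{4511788} \approx 1.4449$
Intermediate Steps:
$n{\left(k \right)} = 333 k$ ($n{\left(k \right)} = 3 k 111 = 333 k$)
$\frac{-4682554 - 1836579}{-4123177 + n{\left(-1167 \right)}} = \frac{-4682554 - 1836579}{-4123177 + 333 \left(-1167\right)} = - \frac{6519133}{-4123177 - 388611} = - \frac{6519133}{-4511788} = \left(-6519133\right) \left(- \frac{1}{4511788}\right) = \frac{6519133}{4511788}$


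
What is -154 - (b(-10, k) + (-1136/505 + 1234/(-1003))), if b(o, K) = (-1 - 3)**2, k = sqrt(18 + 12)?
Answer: -84344972/506515 ≈ -166.52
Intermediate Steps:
k = sqrt(30) ≈ 5.4772
b(o, K) = 16 (b(o, K) = (-4)**2 = 16)
-154 - (b(-10, k) + (-1136/505 + 1234/(-1003))) = -154 - (16 + (-1136/505 + 1234/(-1003))) = -154 - (16 + (-1136*1/505 + 1234*(-1/1003))) = -154 - (16 + (-1136/505 - 1234/1003)) = -154 - (16 - 1762578/506515) = -154 - 1*6341662/506515 = -154 - 6341662/506515 = -84344972/506515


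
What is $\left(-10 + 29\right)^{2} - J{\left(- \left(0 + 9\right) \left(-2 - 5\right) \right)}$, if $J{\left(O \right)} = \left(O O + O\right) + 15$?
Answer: $-3686$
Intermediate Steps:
$J{\left(O \right)} = 15 + O + O^{2}$ ($J{\left(O \right)} = \left(O^{2} + O\right) + 15 = \left(O + O^{2}\right) + 15 = 15 + O + O^{2}$)
$\left(-10 + 29\right)^{2} - J{\left(- \left(0 + 9\right) \left(-2 - 5\right) \right)} = \left(-10 + 29\right)^{2} - \left(15 - \left(0 + 9\right) \left(-2 - 5\right) + \left(- \left(0 + 9\right) \left(-2 - 5\right)\right)^{2}\right) = 19^{2} - \left(15 - 9 \left(-2 - 5\right) + \left(- 9 \left(-2 - 5\right)\right)^{2}\right) = 361 - \left(15 - 9 \left(-7\right) + \left(- 9 \left(-7\right)\right)^{2}\right) = 361 - \left(15 - -63 + \left(\left(-1\right) \left(-63\right)\right)^{2}\right) = 361 - \left(15 + 63 + 63^{2}\right) = 361 - \left(15 + 63 + 3969\right) = 361 - 4047 = -3686$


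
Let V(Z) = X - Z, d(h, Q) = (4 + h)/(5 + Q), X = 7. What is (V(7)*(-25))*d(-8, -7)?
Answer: 0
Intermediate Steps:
d(h, Q) = (4 + h)/(5 + Q)
V(Z) = 7 - Z
(V(7)*(-25))*d(-8, -7) = ((7 - 1*7)*(-25))*((4 - 8)/(5 - 7)) = ((7 - 7)*(-25))*(-4/(-2)) = (0*(-25))*(-½*(-4)) = 0*2 = 0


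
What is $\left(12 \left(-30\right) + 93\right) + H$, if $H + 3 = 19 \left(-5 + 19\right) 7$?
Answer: $1592$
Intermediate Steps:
$H = 1859$ ($H = -3 + 19 \left(-5 + 19\right) 7 = -3 + 19 \cdot 14 \cdot 7 = -3 + 266 \cdot 7 = -3 + 1862 = 1859$)
$\left(12 \left(-30\right) + 93\right) + H = \left(12 \left(-30\right) + 93\right) + 1859 = \left(-360 + 93\right) + 1859 = -267 + 1859 = 1592$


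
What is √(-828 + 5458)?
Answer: √4630 ≈ 68.044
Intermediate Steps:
√(-828 + 5458) = √4630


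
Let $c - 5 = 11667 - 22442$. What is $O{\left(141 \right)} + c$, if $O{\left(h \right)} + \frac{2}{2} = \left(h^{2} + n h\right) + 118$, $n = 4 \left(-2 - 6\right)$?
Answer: $4716$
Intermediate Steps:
$c = -10770$ ($c = 5 + \left(11667 - 22442\right) = 5 - 10775 = -10770$)
$n = -32$ ($n = 4 \left(-8\right) = -32$)
$O{\left(h \right)} = 117 + h^{2} - 32 h$ ($O{\left(h \right)} = -1 + \left(\left(h^{2} - 32 h\right) + 118\right) = -1 + \left(118 + h^{2} - 32 h\right) = 117 + h^{2} - 32 h$)
$O{\left(141 \right)} + c = \left(117 + 141^{2} - 4512\right) - 10770 = \left(117 + 19881 - 4512\right) - 10770 = 15486 - 10770 = 4716$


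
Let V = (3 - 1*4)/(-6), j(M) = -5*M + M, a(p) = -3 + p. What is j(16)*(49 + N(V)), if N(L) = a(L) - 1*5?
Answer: -7904/3 ≈ -2634.7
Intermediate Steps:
j(M) = -4*M
V = 1/6 (V = (3 - 4)*(-1/6) = -1*(-1/6) = 1/6 ≈ 0.16667)
N(L) = -8 + L (N(L) = (-3 + L) - 1*5 = (-3 + L) - 5 = -8 + L)
j(16)*(49 + N(V)) = (-4*16)*(49 + (-8 + 1/6)) = -64*(49 - 47/6) = -64*247/6 = -7904/3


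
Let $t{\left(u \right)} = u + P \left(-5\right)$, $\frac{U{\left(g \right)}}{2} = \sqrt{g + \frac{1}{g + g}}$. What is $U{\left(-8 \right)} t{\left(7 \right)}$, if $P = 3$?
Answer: $- 4 i \sqrt{129} \approx - 45.431 i$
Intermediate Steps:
$U{\left(g \right)} = 2 \sqrt{g + \frac{1}{2 g}}$ ($U{\left(g \right)} = 2 \sqrt{g + \frac{1}{g + g}} = 2 \sqrt{g + \frac{1}{2 g}}$)
$t{\left(u \right)} = -15 + u$ ($t{\left(u \right)} = u + 3 \left(-5\right) = u - 15 = -15 + u$)
$U{\left(-8 \right)} t{\left(7 \right)} = \sqrt{\frac{2}{-8} + 4 \left(-8\right)} \left(-15 + 7\right) = \sqrt{2 \left(- \frac{1}{8}\right) - 32} \left(-8\right) = \sqrt{- \frac{1}{4} - 32} \left(-8\right) = \sqrt{- \frac{129}{4}} \left(-8\right) = \frac{i \sqrt{129}}{2} \left(-8\right) = - 4 i \sqrt{129}$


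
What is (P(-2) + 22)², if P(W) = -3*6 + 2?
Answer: 36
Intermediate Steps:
P(W) = -16 (P(W) = -18 + 2 = -16)
(P(-2) + 22)² = (-16 + 22)² = 6² = 36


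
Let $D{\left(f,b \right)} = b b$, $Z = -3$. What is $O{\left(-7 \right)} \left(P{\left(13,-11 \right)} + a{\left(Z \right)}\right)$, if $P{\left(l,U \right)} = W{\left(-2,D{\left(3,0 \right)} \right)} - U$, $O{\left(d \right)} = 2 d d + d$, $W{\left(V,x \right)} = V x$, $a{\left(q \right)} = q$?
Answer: $728$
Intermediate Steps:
$D{\left(f,b \right)} = b^{2}$
$O{\left(d \right)} = d + 2 d^{2}$ ($O{\left(d \right)} = 2 d^{2} + d = d + 2 d^{2}$)
$P{\left(l,U \right)} = - U$ ($P{\left(l,U \right)} = - 2 \cdot 0^{2} - U = \left(-2\right) 0 - U = 0 - U = - U$)
$O{\left(-7 \right)} \left(P{\left(13,-11 \right)} + a{\left(Z \right)}\right) = - 7 \left(1 + 2 \left(-7\right)\right) \left(\left(-1\right) \left(-11\right) - 3\right) = - 7 \left(1 - 14\right) \left(11 - 3\right) = \left(-7\right) \left(-13\right) 8 = 91 \cdot 8 = 728$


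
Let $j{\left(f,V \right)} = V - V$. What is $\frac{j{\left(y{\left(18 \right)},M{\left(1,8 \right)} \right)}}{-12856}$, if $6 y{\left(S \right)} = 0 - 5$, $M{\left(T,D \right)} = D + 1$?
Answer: $0$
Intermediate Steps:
$M{\left(T,D \right)} = 1 + D$
$y{\left(S \right)} = - \frac{5}{6}$ ($y{\left(S \right)} = \frac{0 - 5}{6} = \frac{1}{6} \left(-5\right) = - \frac{5}{6}$)
$j{\left(f,V \right)} = 0$
$\frac{j{\left(y{\left(18 \right)},M{\left(1,8 \right)} \right)}}{-12856} = \frac{0}{-12856} = 0 \left(- \frac{1}{12856}\right) = 0$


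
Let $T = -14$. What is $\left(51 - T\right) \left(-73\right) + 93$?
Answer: $-4652$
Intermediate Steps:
$\left(51 - T\right) \left(-73\right) + 93 = \left(51 - -14\right) \left(-73\right) + 93 = \left(51 + 14\right) \left(-73\right) + 93 = 65 \left(-73\right) + 93 = -4745 + 93 = -4652$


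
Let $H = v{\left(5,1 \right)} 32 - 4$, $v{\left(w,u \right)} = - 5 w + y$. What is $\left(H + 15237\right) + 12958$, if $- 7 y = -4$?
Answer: $\frac{191865}{7} \approx 27409.0$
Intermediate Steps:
$y = \frac{4}{7}$ ($y = \left(- \frac{1}{7}\right) \left(-4\right) = \frac{4}{7} \approx 0.57143$)
$v{\left(w,u \right)} = \frac{4}{7} - 5 w$ ($v{\left(w,u \right)} = - 5 w + \frac{4}{7} = \frac{4}{7} - 5 w$)
$H = - \frac{5500}{7}$ ($H = \left(\frac{4}{7} - 25\right) 32 - 4 = \left(- \frac{171}{7}\right) 32 - 4 = - \frac{5472}{7} - 4 = - \frac{5500}{7} \approx -785.71$)
$\left(H + 15237\right) + 12958 = \left(- \frac{5500}{7} + 15237\right) + 12958 = \frac{101159}{7} + 12958 = \frac{191865}{7}$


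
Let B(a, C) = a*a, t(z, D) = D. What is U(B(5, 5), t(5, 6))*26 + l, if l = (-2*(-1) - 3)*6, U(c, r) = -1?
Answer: -32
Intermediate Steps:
B(a, C) = a**2
l = -6 (l = (2 - 3)*6 = -1*6 = -6)
U(B(5, 5), t(5, 6))*26 + l = -1*26 - 6 = -26 - 6 = -32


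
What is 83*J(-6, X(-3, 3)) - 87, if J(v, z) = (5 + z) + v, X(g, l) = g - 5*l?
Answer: -1664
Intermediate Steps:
J(v, z) = 5 + v + z
83*J(-6, X(-3, 3)) - 87 = 83*(5 - 6 + (-3 - 5*3)) - 87 = 83*(5 - 6 + (-3 - 15)) - 87 = 83*(5 - 6 - 18) - 87 = 83*(-19) - 87 = -1577 - 87 = -1664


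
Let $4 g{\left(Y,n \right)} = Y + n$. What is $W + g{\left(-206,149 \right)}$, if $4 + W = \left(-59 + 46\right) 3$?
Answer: $- \frac{229}{4} \approx -57.25$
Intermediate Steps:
$g{\left(Y,n \right)} = \frac{Y}{4} + \frac{n}{4}$ ($g{\left(Y,n \right)} = \frac{Y + n}{4} = \frac{Y}{4} + \frac{n}{4}$)
$W = -43$ ($W = -4 + \left(-59 + 46\right) 3 = -4 - 39 = -43$)
$W + g{\left(-206,149 \right)} = -43 + \left(\frac{1}{4} \left(-206\right) + \frac{1}{4} \cdot 149\right) = -43 + \left(- \frac{103}{2} + \frac{149}{4}\right) = -43 - \frac{57}{4} = - \frac{229}{4}$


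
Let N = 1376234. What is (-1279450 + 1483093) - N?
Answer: -1172591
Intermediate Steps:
(-1279450 + 1483093) - N = (-1279450 + 1483093) - 1*1376234 = 203643 - 1376234 = -1172591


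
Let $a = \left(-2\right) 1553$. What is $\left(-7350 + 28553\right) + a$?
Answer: $18097$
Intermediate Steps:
$a = -3106$
$\left(-7350 + 28553\right) + a = \left(-7350 + 28553\right) - 3106 = 21203 - 3106 = 18097$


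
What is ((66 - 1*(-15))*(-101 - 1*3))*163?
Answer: -1373112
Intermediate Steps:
((66 - 1*(-15))*(-101 - 1*3))*163 = ((66 + 15)*(-101 - 3))*163 = (81*(-104))*163 = -8424*163 = -1373112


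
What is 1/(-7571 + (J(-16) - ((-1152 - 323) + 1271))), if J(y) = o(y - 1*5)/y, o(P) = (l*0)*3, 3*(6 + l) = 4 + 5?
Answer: -1/7367 ≈ -0.00013574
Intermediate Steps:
l = -3 (l = -6 + (4 + 5)/3 = -6 + (1/3)*9 = -6 + 3 = -3)
o(P) = 0 (o(P) = -3*0*3 = 0*3 = 0)
J(y) = 0 (J(y) = 0/y = 0)
1/(-7571 + (J(-16) - ((-1152 - 323) + 1271))) = 1/(-7571 + (0 - ((-1152 - 323) + 1271))) = 1/(-7571 + (0 - (-1475 + 1271))) = 1/(-7571 + (0 - 1*(-204))) = 1/(-7571 + (0 + 204)) = 1/(-7571 + 204) = 1/(-7367) = -1/7367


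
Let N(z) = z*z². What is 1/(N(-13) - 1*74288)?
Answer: -1/76485 ≈ -1.3074e-5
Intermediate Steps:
N(z) = z³
1/(N(-13) - 1*74288) = 1/((-13)³ - 1*74288) = 1/(-2197 - 74288) = 1/(-76485) = -1/76485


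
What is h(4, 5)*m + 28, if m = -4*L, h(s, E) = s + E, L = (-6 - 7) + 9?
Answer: 172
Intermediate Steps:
L = -4 (L = -13 + 9 = -4)
h(s, E) = E + s
m = 16 (m = -4*(-4) = 16)
h(4, 5)*m + 28 = (5 + 4)*16 + 28 = 9*16 + 28 = 144 + 28 = 172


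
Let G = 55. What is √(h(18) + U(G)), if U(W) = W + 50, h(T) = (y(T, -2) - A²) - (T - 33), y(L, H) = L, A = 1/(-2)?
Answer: √551/2 ≈ 11.737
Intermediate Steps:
A = -½ (A = 1*(-½) = -½ ≈ -0.50000)
h(T) = 131/4 (h(T) = (T - (-½)²) - (T - 33) = (T - 1*¼) - (-33 + T) = (T - ¼) + (33 - T) = (-¼ + T) + (33 - T) = 131/4)
U(W) = 50 + W
√(h(18) + U(G)) = √(131/4 + (50 + 55)) = √(131/4 + 105) = √(551/4) = √551/2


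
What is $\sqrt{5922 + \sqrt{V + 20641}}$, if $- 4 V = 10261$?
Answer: $\frac{\sqrt{23688 + 2 \sqrt{72303}}}{2} \approx 77.823$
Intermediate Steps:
$V = - \frac{10261}{4}$ ($V = \left(- \frac{1}{4}\right) 10261 = - \frac{10261}{4} \approx -2565.3$)
$\sqrt{5922 + \sqrt{V + 20641}} = \sqrt{5922 + \sqrt{- \frac{10261}{4} + 20641}} = \sqrt{5922 + \sqrt{\frac{72303}{4}}} = \sqrt{5922 + \frac{\sqrt{72303}}{2}}$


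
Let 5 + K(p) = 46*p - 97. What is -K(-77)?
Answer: 3644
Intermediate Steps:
K(p) = -102 + 46*p (K(p) = -5 + (46*p - 97) = -5 + (-97 + 46*p) = -102 + 46*p)
-K(-77) = -(-102 + 46*(-77)) = -(-102 - 3542) = -1*(-3644) = 3644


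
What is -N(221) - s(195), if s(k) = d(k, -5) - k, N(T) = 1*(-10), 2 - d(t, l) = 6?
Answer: 209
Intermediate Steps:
d(t, l) = -4 (d(t, l) = 2 - 1*6 = 2 - 6 = -4)
N(T) = -10
s(k) = -4 - k
-N(221) - s(195) = -1*(-10) - (-4 - 1*195) = 10 - (-4 - 195) = 10 - 1*(-199) = 10 + 199 = 209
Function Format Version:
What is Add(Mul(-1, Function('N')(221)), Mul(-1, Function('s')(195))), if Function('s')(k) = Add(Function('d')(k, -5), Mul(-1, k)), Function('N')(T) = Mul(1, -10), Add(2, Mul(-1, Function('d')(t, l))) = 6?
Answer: 209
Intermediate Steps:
Function('d')(t, l) = -4 (Function('d')(t, l) = Add(2, Mul(-1, 6)) = Add(2, -6) = -4)
Function('N')(T) = -10
Function('s')(k) = Add(-4, Mul(-1, k))
Add(Mul(-1, Function('N')(221)), Mul(-1, Function('s')(195))) = Add(Mul(-1, -10), Mul(-1, Add(-4, Mul(-1, 195)))) = Add(10, Mul(-1, Add(-4, -195))) = Add(10, Mul(-1, -199)) = Add(10, 199) = 209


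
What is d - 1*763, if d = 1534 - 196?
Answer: 575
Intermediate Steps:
d = 1338
d - 1*763 = 1338 - 1*763 = 1338 - 763 = 575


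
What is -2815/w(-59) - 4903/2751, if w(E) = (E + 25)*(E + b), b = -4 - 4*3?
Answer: -449927/155890 ≈ -2.8862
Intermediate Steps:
b = -16 (b = -4 - 12 = -16)
w(E) = (-16 + E)*(25 + E) (w(E) = (E + 25)*(E - 16) = (25 + E)*(-16 + E) = (-16 + E)*(25 + E))
-2815/w(-59) - 4903/2751 = -2815/(-400 + (-59)² + 9*(-59)) - 4903/2751 = -2815/(-400 + 3481 - 531) - 4903*1/2751 = -2815/2550 - 4903/2751 = -2815*1/2550 - 4903/2751 = -563/510 - 4903/2751 = -449927/155890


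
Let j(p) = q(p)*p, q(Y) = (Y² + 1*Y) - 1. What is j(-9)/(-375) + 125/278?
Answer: 74839/34750 ≈ 2.1536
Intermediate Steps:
q(Y) = -1 + Y + Y² (q(Y) = (Y² + Y) - 1 = (Y + Y²) - 1 = -1 + Y + Y²)
j(p) = p*(-1 + p + p²) (j(p) = (-1 + p + p²)*p = p*(-1 + p + p²))
j(-9)/(-375) + 125/278 = -9*(-1 - 9 + (-9)²)/(-375) + 125/278 = -9*(-1 - 9 + 81)*(-1/375) + 125*(1/278) = -9*71*(-1/375) + 125/278 = -639*(-1/375) + 125/278 = 213/125 + 125/278 = 74839/34750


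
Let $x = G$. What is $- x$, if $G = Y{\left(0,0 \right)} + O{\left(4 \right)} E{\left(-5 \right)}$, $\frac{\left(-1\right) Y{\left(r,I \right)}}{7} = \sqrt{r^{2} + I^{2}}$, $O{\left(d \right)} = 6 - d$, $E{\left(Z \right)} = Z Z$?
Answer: $-50$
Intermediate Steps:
$E{\left(Z \right)} = Z^{2}$
$Y{\left(r,I \right)} = - 7 \sqrt{I^{2} + r^{2}}$ ($Y{\left(r,I \right)} = - 7 \sqrt{r^{2} + I^{2}} = - 7 \sqrt{I^{2} + r^{2}}$)
$G = 50$ ($G = - 7 \sqrt{0^{2} + 0^{2}} + \left(6 - 4\right) \left(-5\right)^{2} = - 7 \sqrt{0 + 0} + \left(6 - 4\right) 25 = - 7 \sqrt{0} + 2 \cdot 25 = \left(-7\right) 0 + 50 = 0 + 50 = 50$)
$x = 50$
$- x = \left(-1\right) 50 = -50$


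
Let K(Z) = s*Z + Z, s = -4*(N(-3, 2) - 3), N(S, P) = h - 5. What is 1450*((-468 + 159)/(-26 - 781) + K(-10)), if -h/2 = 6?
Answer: -315791150/269 ≈ -1.1739e+6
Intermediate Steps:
h = -12 (h = -2*6 = -12)
N(S, P) = -17 (N(S, P) = -12 - 5 = -17)
s = 80 (s = -4*(-17 - 3) = -4*(-20) = 80)
K(Z) = 81*Z (K(Z) = 80*Z + Z = 81*Z)
1450*((-468 + 159)/(-26 - 781) + K(-10)) = 1450*((-468 + 159)/(-26 - 781) + 81*(-10)) = 1450*(-309/(-807) - 810) = 1450*(-309*(-1/807) - 810) = 1450*(103/269 - 810) = 1450*(-217787/269) = -315791150/269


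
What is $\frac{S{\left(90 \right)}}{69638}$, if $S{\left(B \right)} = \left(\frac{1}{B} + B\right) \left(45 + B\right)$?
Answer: $\frac{24303}{139276} \approx 0.1745$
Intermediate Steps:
$S{\left(B \right)} = \left(45 + B\right) \left(B + \frac{1}{B}\right)$ ($S{\left(B \right)} = \left(B + \frac{1}{B}\right) \left(45 + B\right) = \left(45 + B\right) \left(B + \frac{1}{B}\right)$)
$\frac{S{\left(90 \right)}}{69638} = \frac{1 + 90^{2} + 45 \cdot 90 + \frac{45}{90}}{69638} = \left(1 + 8100 + 4050 + 45 \cdot \frac{1}{90}\right) \frac{1}{69638} = \left(1 + 8100 + 4050 + \frac{1}{2}\right) \frac{1}{69638} = \frac{24303}{2} \cdot \frac{1}{69638} = \frac{24303}{139276}$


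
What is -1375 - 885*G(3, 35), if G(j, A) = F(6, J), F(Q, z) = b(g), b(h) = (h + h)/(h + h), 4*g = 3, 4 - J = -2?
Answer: -2260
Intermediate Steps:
J = 6 (J = 4 - 1*(-2) = 4 + 2 = 6)
g = ¾ (g = (¼)*3 = ¾ ≈ 0.75000)
b(h) = 1 (b(h) = (2*h)/((2*h)) = (2*h)*(1/(2*h)) = 1)
F(Q, z) = 1
G(j, A) = 1
-1375 - 885*G(3, 35) = -1375 - 885*1 = -1375 - 885 = -2260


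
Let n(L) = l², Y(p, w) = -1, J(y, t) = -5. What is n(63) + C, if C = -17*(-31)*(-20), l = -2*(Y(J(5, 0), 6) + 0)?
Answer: -10536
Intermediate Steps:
l = 2 (l = -2*(-1 + 0) = -2*(-1) = 2)
n(L) = 4 (n(L) = 2² = 4)
C = -10540 (C = 527*(-20) = -10540)
n(63) + C = 4 - 10540 = -10536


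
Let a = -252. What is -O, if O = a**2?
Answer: -63504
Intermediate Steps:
O = 63504 (O = (-252)**2 = 63504)
-O = -1*63504 = -63504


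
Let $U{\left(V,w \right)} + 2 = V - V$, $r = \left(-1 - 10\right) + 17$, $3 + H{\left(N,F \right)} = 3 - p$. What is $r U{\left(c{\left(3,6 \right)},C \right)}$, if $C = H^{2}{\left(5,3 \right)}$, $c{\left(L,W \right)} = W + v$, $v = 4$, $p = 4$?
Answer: $-12$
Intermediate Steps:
$H{\left(N,F \right)} = -4$ ($H{\left(N,F \right)} = -3 + \left(3 - 4\right) = -3 - 1 = -4$)
$c{\left(L,W \right)} = 4 + W$ ($c{\left(L,W \right)} = W + 4 = 4 + W$)
$C = 16$ ($C = \left(-4\right)^{2} = 16$)
$r = 6$ ($r = -11 + 17 = 6$)
$U{\left(V,w \right)} = -2$ ($U{\left(V,w \right)} = -2 + \left(V - V\right) = -2 + 0 = -2$)
$r U{\left(c{\left(3,6 \right)},C \right)} = 6 \left(-2\right) = -12$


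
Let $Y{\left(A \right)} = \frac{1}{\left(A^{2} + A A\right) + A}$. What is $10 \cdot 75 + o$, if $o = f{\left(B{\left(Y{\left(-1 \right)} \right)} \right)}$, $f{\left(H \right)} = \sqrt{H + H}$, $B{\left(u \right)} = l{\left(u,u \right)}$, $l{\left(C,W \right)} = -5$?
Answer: $750 + i \sqrt{10} \approx 750.0 + 3.1623 i$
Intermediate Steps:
$Y{\left(A \right)} = \frac{1}{A + 2 A^{2}}$ ($Y{\left(A \right)} = \frac{1}{\left(A^{2} + A^{2}\right) + A} = \frac{1}{2 A^{2} + A} = \frac{1}{A + 2 A^{2}}$)
$B{\left(u \right)} = -5$
$f{\left(H \right)} = \sqrt{2} \sqrt{H}$ ($f{\left(H \right)} = \sqrt{2 H} = \sqrt{2} \sqrt{H}$)
$o = i \sqrt{10}$ ($o = \sqrt{2} \sqrt{-5} = \sqrt{2} i \sqrt{5} = i \sqrt{10} \approx 3.1623 i$)
$10 \cdot 75 + o = 10 \cdot 75 + i \sqrt{10} = 750 + i \sqrt{10}$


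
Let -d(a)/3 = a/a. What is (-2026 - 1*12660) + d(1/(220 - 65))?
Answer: -14689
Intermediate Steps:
d(a) = -3 (d(a) = -3*a/a = -3*1 = -3)
(-2026 - 1*12660) + d(1/(220 - 65)) = (-2026 - 1*12660) - 3 = (-2026 - 12660) - 3 = -14686 - 3 = -14689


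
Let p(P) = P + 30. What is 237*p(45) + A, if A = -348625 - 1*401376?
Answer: -732226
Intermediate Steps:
p(P) = 30 + P
A = -750001 (A = -348625 - 401376 = -750001)
237*p(45) + A = 237*(30 + 45) - 750001 = 237*75 - 750001 = 17775 - 750001 = -732226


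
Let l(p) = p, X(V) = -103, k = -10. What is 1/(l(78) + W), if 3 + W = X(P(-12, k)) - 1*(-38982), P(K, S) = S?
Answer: 1/38954 ≈ 2.5671e-5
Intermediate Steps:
W = 38876 (W = -3 + (-103 - 1*(-38982)) = -3 + (-103 + 38982) = -3 + 38879 = 38876)
1/(l(78) + W) = 1/(78 + 38876) = 1/38954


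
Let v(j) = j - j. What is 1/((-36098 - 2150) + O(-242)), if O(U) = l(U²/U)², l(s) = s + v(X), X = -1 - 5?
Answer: 1/20316 ≈ 4.9222e-5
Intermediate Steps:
X = -6
v(j) = 0
l(s) = s (l(s) = s + 0 = s)
O(U) = U² (O(U) = (U²/U)² = U²)
1/((-36098 - 2150) + O(-242)) = 1/((-36098 - 2150) + (-242)²) = 1/(-38248 + 58564) = 1/20316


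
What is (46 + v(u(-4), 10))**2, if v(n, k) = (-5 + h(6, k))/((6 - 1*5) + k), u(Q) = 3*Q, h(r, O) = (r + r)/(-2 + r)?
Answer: 254016/121 ≈ 2099.3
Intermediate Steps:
h(r, O) = 2*r/(-2 + r) (h(r, O) = (2*r)/(-2 + r) = 2*r/(-2 + r))
v(n, k) = -2/(1 + k) (v(n, k) = (-5 + 2*6/(-2 + 6))/((6 - 1*5) + k) = (-5 + 2*6/4)/((6 - 5) + k) = (-5 + 2*6*(1/4))/(1 + k) = (-5 + 3)/(1 + k) = -2/(1 + k))
(46 + v(u(-4), 10))**2 = (46 - 2/(1 + 10))**2 = (46 - 2/11)**2 = (504/11)**2 = 254016/121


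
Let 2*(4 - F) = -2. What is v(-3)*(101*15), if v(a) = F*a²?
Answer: 68175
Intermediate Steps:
F = 5 (F = 4 - ½*(-2) = 4 + 1 = 5)
v(a) = 5*a²
v(-3)*(101*15) = (5*(-3)²)*(101*15) = (5*9)*1515 = 45*1515 = 68175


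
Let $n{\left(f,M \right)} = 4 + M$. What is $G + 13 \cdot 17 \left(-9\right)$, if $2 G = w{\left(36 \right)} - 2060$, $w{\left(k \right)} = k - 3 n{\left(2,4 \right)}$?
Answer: $-3013$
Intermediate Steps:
$w{\left(k \right)} = -24 + k$ ($w{\left(k \right)} = k - 3 \left(4 + 4\right) = k - 24 = -24 + k$)
$G = -1024$ ($G = \frac{\left(-24 + 36\right) - 2060}{2} = \frac{12 - 2060}{2} = \frac{1}{2} \left(-2048\right) = -1024$)
$G + 13 \cdot 17 \left(-9\right) = -1024 + 13 \cdot 17 \left(-9\right) = -1024 + 221 \left(-9\right) = -1024 - 1989 = -3013$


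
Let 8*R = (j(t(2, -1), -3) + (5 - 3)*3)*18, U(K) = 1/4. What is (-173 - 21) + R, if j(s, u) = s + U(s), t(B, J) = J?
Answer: -2915/16 ≈ -182.19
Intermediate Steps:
U(K) = 1/4
j(s, u) = 1/4 + s (j(s, u) = s + 1/4 = 1/4 + s)
R = 189/16 (R = (((1/4 - 1) + (5 - 3)*3)*18)/8 = ((-3/4 + 2*3)*18)/8 = ((-3/4 + 6)*18)/8 = ((21/4)*18)/8 = (1/8)*(189/2) = 189/16 ≈ 11.813)
(-173 - 21) + R = (-173 - 21) + 189/16 = -194 + 189/16 = -2915/16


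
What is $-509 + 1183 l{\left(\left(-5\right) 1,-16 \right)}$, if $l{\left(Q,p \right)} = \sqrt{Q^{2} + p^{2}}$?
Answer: $-509 + 1183 \sqrt{281} \approx 19322.0$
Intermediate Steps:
$-509 + 1183 l{\left(\left(-5\right) 1,-16 \right)} = -509 + 1183 \sqrt{\left(\left(-5\right) 1\right)^{2} + \left(-16\right)^{2}} = -509 + 1183 \sqrt{\left(-5\right)^{2} + 256} = -509 + 1183 \sqrt{25 + 256} = -509 + 1183 \sqrt{281}$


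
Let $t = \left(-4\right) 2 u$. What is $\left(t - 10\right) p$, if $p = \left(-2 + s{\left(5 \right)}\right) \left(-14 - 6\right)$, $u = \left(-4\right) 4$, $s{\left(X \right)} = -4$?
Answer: $14160$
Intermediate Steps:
$u = -16$
$p = 120$ ($p = \left(-2 - 4\right) \left(-14 - 6\right) = \left(-6\right) \left(-20\right) = 120$)
$t = 128$ ($t = \left(-4\right) 2 \left(-16\right) = \left(-8\right) \left(-16\right) = 128$)
$\left(t - 10\right) p = \left(128 - 10\right) 120 = 118 \cdot 120 = 14160$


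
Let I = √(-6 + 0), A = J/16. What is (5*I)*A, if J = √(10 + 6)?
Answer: 5*I*√6/4 ≈ 3.0619*I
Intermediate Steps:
J = 4 (J = √16 = 4)
A = ¼ (A = 4/16 = 4*(1/16) = ¼ ≈ 0.25000)
I = I*√6 (I = √(-6) = I*√6 ≈ 2.4495*I)
(5*I)*A = (5*(I*√6))*(¼) = (5*I*√6)*(¼) = 5*I*√6/4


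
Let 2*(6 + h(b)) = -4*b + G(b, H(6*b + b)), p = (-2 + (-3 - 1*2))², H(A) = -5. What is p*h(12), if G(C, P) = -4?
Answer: -1568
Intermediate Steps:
p = 49 (p = (-2 + (-3 - 2))² = (-2 - 5)² = (-7)² = 49)
h(b) = -8 - 2*b (h(b) = -6 + (-4*b - 4)/2 = -6 + (-4 - 4*b)/2 = -6 + (-2 - 2*b) = -8 - 2*b)
p*h(12) = 49*(-8 - 2*12) = 49*(-8 - 24) = 49*(-32) = -1568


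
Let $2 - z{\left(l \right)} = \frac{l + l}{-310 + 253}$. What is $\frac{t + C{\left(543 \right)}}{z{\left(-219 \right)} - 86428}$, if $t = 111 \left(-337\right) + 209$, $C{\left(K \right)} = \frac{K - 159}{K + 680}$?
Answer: $\frac{86436263}{200845952} \approx 0.43036$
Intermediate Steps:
$z{\left(l \right)} = 2 + \frac{2 l}{57}$ ($z{\left(l \right)} = 2 - \frac{l + l}{-310 + 253} = 2 - \frac{2 l}{-57} = 2 - 2 l \left(- \frac{1}{57}\right) = 2 - - \frac{2 l}{57} = 2 + \frac{2 l}{57}$)
$C{\left(K \right)} = \frac{-159 + K}{680 + K}$
$t = -37198$ ($t = -37407 + 209 = -37198$)
$\frac{t + C{\left(543 \right)}}{z{\left(-219 \right)} - 86428} = \frac{-37198 + \frac{-159 + 543}{680 + 543}}{\left(2 + \frac{2}{57} \left(-219\right)\right) - 86428} = \frac{-37198 + \frac{1}{1223} \cdot 384}{\left(2 - \frac{146}{19}\right) - 86428} = \frac{-37198 + \frac{1}{1223} \cdot 384}{- \frac{108}{19} - 86428} = \frac{-37198 + \frac{384}{1223}}{- \frac{1642240}{19}} = \left(- \frac{45492770}{1223}\right) \left(- \frac{19}{1642240}\right) = \frac{86436263}{200845952}$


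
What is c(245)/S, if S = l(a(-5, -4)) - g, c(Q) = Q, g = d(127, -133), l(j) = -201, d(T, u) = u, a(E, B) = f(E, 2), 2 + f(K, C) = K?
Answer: -245/68 ≈ -3.6029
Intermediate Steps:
f(K, C) = -2 + K
a(E, B) = -2 + E
g = -133
S = -68 (S = -201 - 1*(-133) = -201 + 133 = -68)
c(245)/S = 245/(-68) = 245*(-1/68) = -245/68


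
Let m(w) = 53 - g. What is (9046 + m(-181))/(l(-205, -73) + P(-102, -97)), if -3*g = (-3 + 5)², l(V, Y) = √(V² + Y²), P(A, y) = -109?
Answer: 2975809/106419 + 27301*√47354/106419 ≈ 83.789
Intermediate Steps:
g = -4/3 (g = -(-3 + 5)²/3 = -⅓*2² = -⅓*4 = -4/3 ≈ -1.3333)
m(w) = 163/3 (m(w) = 53 - 1*(-4/3) = 53 + 4/3 = 163/3)
(9046 + m(-181))/(l(-205, -73) + P(-102, -97)) = (9046 + 163/3)/(√((-205)² + (-73)²) - 109) = 27301/(3*(√(42025 + 5329) - 109)) = 27301/(3*(√47354 - 109)) = 27301/(3*(-109 + √47354))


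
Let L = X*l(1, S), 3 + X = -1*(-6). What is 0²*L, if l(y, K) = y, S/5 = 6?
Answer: 0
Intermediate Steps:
S = 30 (S = 5*6 = 30)
X = 3 (X = -3 - 1*(-6) = -3 + 6 = 3)
L = 3 (L = 3*1 = 3)
0²*L = 0²*3 = 0*3 = 0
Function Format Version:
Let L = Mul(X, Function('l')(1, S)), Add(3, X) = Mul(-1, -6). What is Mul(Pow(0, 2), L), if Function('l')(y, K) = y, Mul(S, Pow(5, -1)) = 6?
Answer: 0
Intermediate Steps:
S = 30 (S = Mul(5, 6) = 30)
X = 3 (X = Add(-3, Mul(-1, -6)) = Add(-3, 6) = 3)
L = 3 (L = Mul(3, 1) = 3)
Mul(Pow(0, 2), L) = Mul(Pow(0, 2), 3) = Mul(0, 3) = 0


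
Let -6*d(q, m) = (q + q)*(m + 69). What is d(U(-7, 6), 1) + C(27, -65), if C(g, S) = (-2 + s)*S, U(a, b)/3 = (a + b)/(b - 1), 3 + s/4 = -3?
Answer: 1704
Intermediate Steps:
s = -24 (s = -12 + 4*(-3) = -12 - 12 = -24)
U(a, b) = 3*(a + b)/(-1 + b) (U(a, b) = 3*((a + b)/(b - 1)) = 3*((a + b)/(-1 + b)) = 3*(a + b)/(-1 + b))
C(g, S) = -26*S (C(g, S) = (-2 - 24)*S = -26*S)
d(q, m) = -q*(69 + m)/3 (d(q, m) = -(q + q)*(m + 69)/6 = -2*q*(69 + m)/6 = -q*(69 + m)/3)
d(U(-7, 6), 1) + C(27, -65) = -3*(-7 + 6)/(-1 + 6)*(69 + 1)/3 - 26*(-65) = -⅓*3*(-1)/5*70 + 1690 = -⅓*3*(⅕)*(-1)*70 + 1690 = -⅓*(-⅗)*70 + 1690 = 14 + 1690 = 1704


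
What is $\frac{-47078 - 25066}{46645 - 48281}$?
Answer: $\frac{18036}{409} \approx 44.098$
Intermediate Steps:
$\frac{-47078 - 25066}{46645 - 48281} = - \frac{72144}{-1636} = \left(-72144\right) \left(- \frac{1}{1636}\right) = \frac{18036}{409}$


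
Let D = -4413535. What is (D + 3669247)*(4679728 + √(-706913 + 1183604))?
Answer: -3483065393664 - 744288*√476691 ≈ -3.4836e+12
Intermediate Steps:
(D + 3669247)*(4679728 + √(-706913 + 1183604)) = (-4413535 + 3669247)*(4679728 + √(-706913 + 1183604)) = -744288*(4679728 + √476691) = -3483065393664 - 744288*√476691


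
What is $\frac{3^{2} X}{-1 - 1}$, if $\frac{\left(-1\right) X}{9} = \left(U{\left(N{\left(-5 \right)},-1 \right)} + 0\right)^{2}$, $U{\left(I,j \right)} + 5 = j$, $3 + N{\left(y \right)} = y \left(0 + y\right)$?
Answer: $1458$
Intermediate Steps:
$N{\left(y \right)} = -3 + y^{2}$ ($N{\left(y \right)} = -3 + y \left(0 + y\right) = -3 + y y = -3 + y^{2}$)
$U{\left(I,j \right)} = -5 + j$
$X = -324$ ($X = - 9 \left(\left(-5 - 1\right) + 0\right)^{2} = - 9 \left(-6 + 0\right)^{2} = - 9 \left(-6\right)^{2} = \left(-9\right) 36 = -324$)
$\frac{3^{2} X}{-1 - 1} = \frac{3^{2} \left(-324\right)}{-1 - 1} = \frac{9 \left(-324\right)}{-2} = \left(-2916\right) \left(- \frac{1}{2}\right) = 1458$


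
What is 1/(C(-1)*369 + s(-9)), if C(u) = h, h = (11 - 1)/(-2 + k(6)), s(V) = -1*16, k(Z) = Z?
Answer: 2/1813 ≈ 0.0011031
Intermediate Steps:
s(V) = -16
h = 5/2 (h = (11 - 1)/(-2 + 6) = 10/4 = 10*(¼) = 5/2 ≈ 2.5000)
C(u) = 5/2
1/(C(-1)*369 + s(-9)) = 1/((5/2)*369 - 16) = 1/(1845/2 - 16) = 1/(1813/2) = 2/1813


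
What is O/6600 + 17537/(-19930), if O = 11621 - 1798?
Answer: 727529/1195800 ≈ 0.60840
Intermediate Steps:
O = 9823
O/6600 + 17537/(-19930) = 9823/6600 + 17537/(-19930) = 9823*(1/6600) + 17537*(-1/19930) = 893/600 - 17537/19930 = 727529/1195800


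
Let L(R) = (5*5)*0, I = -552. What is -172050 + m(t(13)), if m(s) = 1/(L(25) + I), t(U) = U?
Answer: -94971601/552 ≈ -1.7205e+5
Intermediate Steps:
L(R) = 0 (L(R) = 25*0 = 0)
m(s) = -1/552 (m(s) = 1/(0 - 552) = 1/(-552) = -1/552)
-172050 + m(t(13)) = -172050 - 1/552 = -94971601/552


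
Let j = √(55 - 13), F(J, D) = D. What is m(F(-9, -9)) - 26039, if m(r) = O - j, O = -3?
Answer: -26042 - √42 ≈ -26048.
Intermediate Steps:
j = √42 ≈ 6.4807
m(r) = -3 - √42
m(F(-9, -9)) - 26039 = (-3 - √42) - 26039 = -26042 - √42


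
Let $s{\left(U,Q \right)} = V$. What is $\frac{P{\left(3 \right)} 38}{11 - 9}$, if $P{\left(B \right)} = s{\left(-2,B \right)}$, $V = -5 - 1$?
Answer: $-114$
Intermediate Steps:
$V = -6$
$s{\left(U,Q \right)} = -6$
$P{\left(B \right)} = -6$
$\frac{P{\left(3 \right)} 38}{11 - 9} = \frac{\left(-6\right) 38}{11 - 9} = - \frac{228}{2} = \left(-228\right) \frac{1}{2} = -114$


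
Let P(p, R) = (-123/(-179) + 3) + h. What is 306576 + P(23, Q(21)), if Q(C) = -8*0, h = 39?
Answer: 54884745/179 ≈ 3.0662e+5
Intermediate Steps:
Q(C) = 0
P(p, R) = 7641/179 (P(p, R) = (-123/(-179) + 3) + 39 = (-123*(-1/179) + 3) + 39 = (123/179 + 3) + 39 = 660/179 + 39 = 7641/179)
306576 + P(23, Q(21)) = 306576 + 7641/179 = 54884745/179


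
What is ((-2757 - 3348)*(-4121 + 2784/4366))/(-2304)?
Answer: -494711305/45312 ≈ -10918.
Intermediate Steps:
((-2757 - 3348)*(-4121 + 2784/4366))/(-2304) = -6105*(-4121 + 2784*(1/4366))*(-1/2304) = -6105*(-4121 + 1392/2183)*(-1/2304) = -6105*(-8994751/2183)*(-1/2304) = (1484133915/59)*(-1/2304) = -494711305/45312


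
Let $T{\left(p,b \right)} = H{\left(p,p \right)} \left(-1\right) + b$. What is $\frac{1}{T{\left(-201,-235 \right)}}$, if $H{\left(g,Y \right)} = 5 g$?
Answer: $\frac{1}{770} \approx 0.0012987$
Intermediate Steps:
$T{\left(p,b \right)} = b - 5 p$ ($T{\left(p,b \right)} = 5 p \left(-1\right) + b = - 5 p + b = b - 5 p$)
$\frac{1}{T{\left(-201,-235 \right)}} = \frac{1}{-235 - -1005} = \frac{1}{-235 + 1005} = \frac{1}{770}$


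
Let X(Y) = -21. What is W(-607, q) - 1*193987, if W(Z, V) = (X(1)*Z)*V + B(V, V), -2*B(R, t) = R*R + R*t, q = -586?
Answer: -8007125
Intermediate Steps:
B(R, t) = -R**2/2 - R*t/2 (B(R, t) = -(R*R + R*t)/2 = -(R**2 + R*t)/2 = -R**2/2 - R*t/2)
W(Z, V) = -V**2 - 21*V*Z (W(Z, V) = (-21*Z)*V - V*(V + V)/2 = -21*V*Z - V*2*V/2 = -21*V*Z - V**2 = -V**2 - 21*V*Z)
W(-607, q) - 1*193987 = -586*(-1*(-586) - 21*(-607)) - 1*193987 = -586*(586 + 12747) - 193987 = -586*13333 - 193987 = -7813138 - 193987 = -8007125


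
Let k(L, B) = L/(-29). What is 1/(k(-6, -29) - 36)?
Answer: -29/1038 ≈ -0.027938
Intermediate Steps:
k(L, B) = -L/29 (k(L, B) = L*(-1/29) = -L/29)
1/(k(-6, -29) - 36) = 1/(-1/29*(-6) - 36) = 1/(6/29 - 36) = 1/(-1038/29) = -29/1038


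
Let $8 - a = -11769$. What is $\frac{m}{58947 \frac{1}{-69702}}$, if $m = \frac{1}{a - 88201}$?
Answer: $\frac{11617}{750827588} \approx 1.5472 \cdot 10^{-5}$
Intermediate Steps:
$a = 11777$ ($a = 8 - -11769 = 8 + 11769 = 11777$)
$m = - \frac{1}{76424}$ ($m = \frac{1}{11777 - 88201} = \frac{1}{-76424} = - \frac{1}{76424} \approx -1.3085 \cdot 10^{-5}$)
$\frac{m}{58947 \frac{1}{-69702}} = - \frac{1}{76424 \frac{58947}{-69702}} = - \frac{1}{76424 \cdot 58947 \left(- \frac{1}{69702}\right)} = - \frac{1}{76424 \left(- \frac{19649}{23234}\right)} = \left(- \frac{1}{76424}\right) \left(- \frac{23234}{19649}\right) = \frac{11617}{750827588}$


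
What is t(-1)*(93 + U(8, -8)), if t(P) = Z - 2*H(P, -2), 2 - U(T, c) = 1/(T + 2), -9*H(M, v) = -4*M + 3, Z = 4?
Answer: 4745/9 ≈ 527.22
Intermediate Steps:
H(M, v) = -⅓ + 4*M/9 (H(M, v) = -(-4*M + 3)/9 = -(3 - 4*M)/9 = -⅓ + 4*M/9)
U(T, c) = 2 - 1/(2 + T) (U(T, c) = 2 - 1/(T + 2) = 2 - 1/(2 + T))
t(P) = 14/3 - 8*P/9 (t(P) = 4 - 2*(-⅓ + 4*P/9) = 4 + (⅔ - 8*P/9) = 14/3 - 8*P/9)
t(-1)*(93 + U(8, -8)) = (14/3 - 8/9*(-1))*(93 + (3 + 2*8)/(2 + 8)) = (14/3 + 8/9)*(93 + (3 + 16)/10) = 50*(93 + (⅒)*19)/9 = 50*(93 + 19/10)/9 = (50/9)*(949/10) = 4745/9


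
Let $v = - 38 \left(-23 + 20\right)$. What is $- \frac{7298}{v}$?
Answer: $- \frac{3649}{57} \approx -64.018$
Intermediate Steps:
$v = 114$ ($v = \left(-38\right) \left(-3\right) = 114$)
$- \frac{7298}{v} = - \frac{7298}{114} = \left(-7298\right) \frac{1}{114} = - \frac{3649}{57}$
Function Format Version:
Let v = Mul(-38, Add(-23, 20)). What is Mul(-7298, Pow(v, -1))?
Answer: Rational(-3649, 57) ≈ -64.018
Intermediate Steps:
v = 114 (v = Mul(-38, -3) = 114)
Mul(-7298, Pow(v, -1)) = Mul(-7298, Pow(114, -1)) = Mul(-7298, Rational(1, 114)) = Rational(-3649, 57)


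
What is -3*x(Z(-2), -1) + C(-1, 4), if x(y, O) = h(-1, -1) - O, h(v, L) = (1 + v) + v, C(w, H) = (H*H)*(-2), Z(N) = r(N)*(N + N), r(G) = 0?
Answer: -32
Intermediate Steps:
Z(N) = 0 (Z(N) = 0*(N + N) = 0*(2*N) = 0)
C(w, H) = -2*H**2 (C(w, H) = H**2*(-2) = -2*H**2)
h(v, L) = 1 + 2*v
x(y, O) = -1 - O (x(y, O) = (1 + 2*(-1)) - O = (1 - 2) - O = -1 - O)
-3*x(Z(-2), -1) + C(-1, 4) = -3*(-1 - 1*(-1)) - 2*4**2 = -3*(-1 + 1) - 2*16 = -3*0 - 32 = 0 - 32 = -32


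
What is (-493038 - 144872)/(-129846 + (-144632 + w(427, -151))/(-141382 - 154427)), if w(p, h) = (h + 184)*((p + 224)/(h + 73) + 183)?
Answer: 981237499788/199729278037 ≈ 4.9128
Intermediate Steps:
w(p, h) = (183 + (224 + p)/(73 + h))*(184 + h) (w(p, h) = (184 + h)*((224 + p)/(73 + h) + 183) = (184 + h)*(183 + (224 + p)/(73 + h)) = (183 + (224 + p)/(73 + h))*(184 + h))
(-493038 - 144872)/(-129846 + (-144632 + w(427, -151))/(-141382 - 154427)) = (-493038 - 144872)/(-129846 + (-144632 + (2499272 + 183*(-151)**2 + 184*427 + 47255*(-151) - 151*427)/(73 - 151))/(-141382 - 154427)) = -637910/(-129846 + (-144632 + (2499272 + 183*22801 + 78568 - 7135505 - 64477)/(-78))/(-295809)) = -637910/(-129846 + (-144632 - (2499272 + 4172583 + 78568 - 7135505 - 64477)/78)*(-1/295809)) = -637910/(-129846 + (-144632 - 1/78*(-449559))*(-1/295809)) = -637910/(-129846 + (-144632 + 149853/26)*(-1/295809)) = -637910/(-129846 - 3610579/26*(-1/295809)) = -637910/(-129846 + 3610579/7691034) = -637910/(-998646390185/7691034) = -637910*(-7691034/998646390185) = 981237499788/199729278037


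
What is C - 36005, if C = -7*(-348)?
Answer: -33569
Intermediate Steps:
C = 2436
C - 36005 = 2436 - 36005 = -33569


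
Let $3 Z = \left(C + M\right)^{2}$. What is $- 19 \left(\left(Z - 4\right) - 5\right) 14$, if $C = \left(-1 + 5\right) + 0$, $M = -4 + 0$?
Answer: $2394$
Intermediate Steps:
$M = -4$
$C = 4$ ($C = 4 + 0 = 4$)
$Z = 0$ ($Z = \frac{\left(4 - 4\right)^{2}}{3} = \frac{0^{2}}{3} = \frac{1}{3} \cdot 0 = 0$)
$- 19 \left(\left(Z - 4\right) - 5\right) 14 = - 19 \left(\left(0 - 4\right) - 5\right) 14 = - 19 \left(-4 - 5\right) 14 = \left(-19\right) \left(-9\right) 14 = 171 \cdot 14 = 2394$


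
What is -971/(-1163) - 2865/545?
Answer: -560560/126767 ≈ -4.4220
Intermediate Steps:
-971/(-1163) - 2865/545 = -971*(-1/1163) - 2865*1/545 = 971/1163 - 573/109 = -560560/126767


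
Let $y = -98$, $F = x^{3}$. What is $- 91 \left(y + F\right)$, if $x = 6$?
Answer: $-10738$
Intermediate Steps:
$F = 216$ ($F = 6^{3} = 216$)
$- 91 \left(y + F\right) = - 91 \left(-98 + 216\right) = \left(-91\right) 118 = -10738$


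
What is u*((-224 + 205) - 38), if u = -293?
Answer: 16701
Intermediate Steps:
u*((-224 + 205) - 38) = -293*((-224 + 205) - 38) = -293*(-19 - 38) = -293*(-57) = 16701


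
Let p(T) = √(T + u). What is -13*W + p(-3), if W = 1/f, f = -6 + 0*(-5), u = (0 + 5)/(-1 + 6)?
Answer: 13/6 + I*√2 ≈ 2.1667 + 1.4142*I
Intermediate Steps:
u = 1 (u = 5/5 = 5*(⅕) = 1)
f = -6 (f = -6 + 0 = -6)
p(T) = √(1 + T) (p(T) = √(T + 1) = √(1 + T))
W = -⅙ (W = 1/(-6) = -⅙ ≈ -0.16667)
-13*W + p(-3) = -13*(-⅙) + √(1 - 3) = 13/6 + √(-2) = 13/6 + I*√2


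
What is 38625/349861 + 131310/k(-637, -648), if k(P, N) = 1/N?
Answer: -29769280607055/349861 ≈ -8.5089e+7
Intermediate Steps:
38625/349861 + 131310/k(-637, -648) = 38625/349861 + 131310/(1/(-648)) = 38625*(1/349861) + 131310/(-1/648) = 38625/349861 + 131310*(-648) = 38625/349861 - 85088880 = -29769280607055/349861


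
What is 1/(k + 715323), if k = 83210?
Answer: 1/798533 ≈ 1.2523e-6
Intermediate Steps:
1/(k + 715323) = 1/(83210 + 715323) = 1/798533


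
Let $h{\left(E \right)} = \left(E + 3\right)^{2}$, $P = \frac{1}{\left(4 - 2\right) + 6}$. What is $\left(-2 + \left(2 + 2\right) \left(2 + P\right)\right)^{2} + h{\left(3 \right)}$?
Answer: $\frac{313}{4} \approx 78.25$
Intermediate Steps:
$P = \frac{1}{8}$ ($P = \frac{1}{\left(4 - 2\right) + 6} = \frac{1}{2 + 6} = \frac{1}{8} \approx 0.125$)
$h{\left(E \right)} = \left(3 + E\right)^{2}$
$\left(-2 + \left(2 + 2\right) \left(2 + P\right)\right)^{2} + h{\left(3 \right)} = \left(-2 + \left(2 + 2\right) \left(2 + \frac{1}{8}\right)\right)^{2} + \left(3 + 3\right)^{2} = \left(-2 + 4 \cdot \frac{17}{8}\right)^{2} + 6^{2} = \left(-2 + \frac{17}{2}\right)^{2} + 36 = \left(\frac{13}{2}\right)^{2} + 36 = \frac{169}{4} + 36 = \frac{313}{4}$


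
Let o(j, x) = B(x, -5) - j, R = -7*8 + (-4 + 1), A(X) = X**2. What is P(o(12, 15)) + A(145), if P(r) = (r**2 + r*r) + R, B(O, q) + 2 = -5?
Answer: 21688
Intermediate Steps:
B(O, q) = -7 (B(O, q) = -2 - 5 = -7)
R = -59 (R = -56 - 3 = -59)
o(j, x) = -7 - j
P(r) = -59 + 2*r**2 (P(r) = (r**2 + r*r) - 59 = (r**2 + r**2) - 59 = 2*r**2 - 59 = -59 + 2*r**2)
P(o(12, 15)) + A(145) = (-59 + 2*(-7 - 1*12)**2) + 145**2 = (-59 + 2*(-7 - 12)**2) + 21025 = (-59 + 2*(-19)**2) + 21025 = (-59 + 2*361) + 21025 = (-59 + 722) + 21025 = 663 + 21025 = 21688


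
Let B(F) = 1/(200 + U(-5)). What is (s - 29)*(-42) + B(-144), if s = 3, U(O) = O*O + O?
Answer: 240241/220 ≈ 1092.0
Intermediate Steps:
U(O) = O + O² (U(O) = O² + O = O + O²)
B(F) = 1/220 (B(F) = 1/(200 - 5*(1 - 5)) = 1/(200 - 5*(-4)) = 1/(200 + 20) = 1/220)
(s - 29)*(-42) + B(-144) = (3 - 29)*(-42) + 1/220 = -26*(-42) + 1/220 = 1092 + 1/220 = 240241/220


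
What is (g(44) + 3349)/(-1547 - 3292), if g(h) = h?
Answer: -1131/1613 ≈ -0.70118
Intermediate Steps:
(g(44) + 3349)/(-1547 - 3292) = (44 + 3349)/(-1547 - 3292) = 3393/(-4839) = 3393*(-1/4839) = -1131/1613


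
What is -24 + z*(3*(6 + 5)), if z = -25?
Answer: -849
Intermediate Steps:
-24 + z*(3*(6 + 5)) = -24 - 75*(6 + 5) = -24 - 75*11 = -24 - 25*33 = -24 - 825 = -849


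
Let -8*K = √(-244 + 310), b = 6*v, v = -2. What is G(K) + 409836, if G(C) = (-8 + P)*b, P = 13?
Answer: 409776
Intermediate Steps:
b = -12 (b = 6*(-2) = -12)
K = -√66/8 (K = -√(-244 + 310)/8 = -√66/8 ≈ -1.0155)
G(C) = -60 (G(C) = (-8 + 13)*(-12) = 5*(-12) = -60)
G(K) + 409836 = -60 + 409836 = 409776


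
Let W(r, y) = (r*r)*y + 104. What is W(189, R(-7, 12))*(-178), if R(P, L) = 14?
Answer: -89035244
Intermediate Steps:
W(r, y) = 104 + y*r**2 (W(r, y) = r**2*y + 104 = y*r**2 + 104 = 104 + y*r**2)
W(189, R(-7, 12))*(-178) = (104 + 14*189**2)*(-178) = (104 + 14*35721)*(-178) = (104 + 500094)*(-178) = 500198*(-178) = -89035244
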